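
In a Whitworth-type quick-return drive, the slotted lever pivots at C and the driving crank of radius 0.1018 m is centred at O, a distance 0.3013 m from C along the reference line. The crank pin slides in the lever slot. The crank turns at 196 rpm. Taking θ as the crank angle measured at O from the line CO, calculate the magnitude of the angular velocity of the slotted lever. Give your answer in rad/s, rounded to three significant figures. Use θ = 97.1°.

1.44

ω = 20.53 rad/s (from 196 rpm).
Crank pin A relative to C: A = (d + r cosθ, r sinθ); lever angle φ = atan2(r sinθ, d + r cosθ).
Differentiating tanφ: φ̇ = rω(d cosθ + r)/(d² + r² + 2dr cosθ).
d² + r² + 2dr cosθ = |CA|² = 0.0935626 m²;  d cosθ + r = +0.064559 m.
|ω_lever| = |0.1018·20.53·+0.064559| / 0.0935626 = 1.4417 rad/s.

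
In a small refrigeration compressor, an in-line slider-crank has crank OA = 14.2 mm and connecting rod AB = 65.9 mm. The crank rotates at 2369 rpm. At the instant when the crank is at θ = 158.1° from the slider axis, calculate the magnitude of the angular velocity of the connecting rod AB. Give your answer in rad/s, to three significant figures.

49.8

ω = 248.1 rad/s (converted from 2369 rpm).
The rod makes angle φ with the slider axis where L sinφ = r sinθ; differentiating, L cosφ·φ̇ = r ω cosθ.
L cosφ = √(L² − r² sin²θ) = 0.065687 m.
|ω_rod| = r ω |cosθ| / √(L² − r² sin²θ) = 0.0142·248.1·0.92784/0.065687 = 49.759 rad/s.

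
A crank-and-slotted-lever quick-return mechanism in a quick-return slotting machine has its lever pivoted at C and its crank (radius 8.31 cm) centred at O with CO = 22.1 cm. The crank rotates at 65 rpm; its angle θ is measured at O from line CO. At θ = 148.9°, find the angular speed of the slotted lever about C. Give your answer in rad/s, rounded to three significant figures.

ω = 6.807 rad/s (from 65 rpm).
Crank pin A relative to C: A = (d + r cosθ, r sinθ); lever angle φ = atan2(r sinθ, d + r cosθ).
Differentiating tanφ: φ̇ = rω(d cosθ + r)/(d² + r² + 2dr cosθ).
d² + r² + 2dr cosθ = |CA|² = 0.0242957 m²;  d cosθ + r = -0.10614 m.
|ω_lever| = |0.0831·6.807·-0.10614| / 0.0242957 = 2.471 rad/s.

2.47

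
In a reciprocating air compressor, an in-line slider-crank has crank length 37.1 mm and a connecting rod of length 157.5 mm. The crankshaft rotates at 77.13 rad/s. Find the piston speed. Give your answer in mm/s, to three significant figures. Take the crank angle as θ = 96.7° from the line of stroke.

ω = 77.13 rad/s
For an in-line slider-crank, x = r cosθ + √(L² − r² sin²θ), so v = −rω sinθ·[1 + r cosθ/√(L² − r² sin²θ)].
With r = 0.0371 m, L = 0.1575 m, θ = 96.7°: √(L² − r² sin²θ) = 0.15313 m.
v = −0.0371·77.13·0.99317·[1 + 0.0371·-0.11667/0.15313] = -2.7616 m/s.
|v| = 2.7616 m/s = 2761.6 mm/s.

2760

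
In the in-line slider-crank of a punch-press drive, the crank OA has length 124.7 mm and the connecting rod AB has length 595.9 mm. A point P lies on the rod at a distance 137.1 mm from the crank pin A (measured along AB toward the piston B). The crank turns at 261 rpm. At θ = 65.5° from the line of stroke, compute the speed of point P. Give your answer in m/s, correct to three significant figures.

ω = 27.33 rad/s.  Crank-pin speed |V_A| = rω = 3.4083 m/s, perpendicular to OA.
Rod angle: sinφ = −(r/L) sinθ ⇒ φ = -10.977°; ω_rod = −rω cosθ/√(L²−r²sin²θ) = -2.4161 rad/s.
V_P = V_A + ω_rod × AP, with AP = 0.1371 m along the rod.
Components: V_Px = −rω sinθ − a·ω_rod·sinφ = -3.1645 m/s;  V_Py = rω cosθ + a·ω_rod·cosφ = +1.0882 m/s.
|V_P| = √(V_Px² + V_Py²) = 3.3464 m/s.

3.35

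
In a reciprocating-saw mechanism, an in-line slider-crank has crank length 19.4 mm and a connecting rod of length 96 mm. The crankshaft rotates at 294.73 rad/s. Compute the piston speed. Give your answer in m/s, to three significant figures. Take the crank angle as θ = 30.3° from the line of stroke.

3.39

ω = 294.7 rad/s
For an in-line slider-crank, x = r cosθ + √(L² − r² sin²θ), so v = −rω sinθ·[1 + r cosθ/√(L² − r² sin²θ)].
With r = 0.0194 m, L = 0.096 m, θ = 30.3°: √(L² − r² sin²θ) = 0.0955 m.
v = −0.0194·294.7·0.50453·[1 + 0.0194·0.86340/0.0955] = -3.3907 m/s.
|v| = 3.3907 m/s.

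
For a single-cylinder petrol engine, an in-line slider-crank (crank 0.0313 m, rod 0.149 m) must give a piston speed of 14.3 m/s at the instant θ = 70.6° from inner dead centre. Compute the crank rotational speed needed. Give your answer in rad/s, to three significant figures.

For an in-line slider-crank, |v_piston| = rω|sinθ|·[1 + r cosθ/√(L² − r² sin²θ)].
With r = 0.0313 m, L = 0.149 m, θ = 70.6°: the bracketed kinematic factor |dx/dθ| = 0.031625 m.
ω = v/|dx/dθ| = 14.3/0.031625 = 452.18 rad/s.

452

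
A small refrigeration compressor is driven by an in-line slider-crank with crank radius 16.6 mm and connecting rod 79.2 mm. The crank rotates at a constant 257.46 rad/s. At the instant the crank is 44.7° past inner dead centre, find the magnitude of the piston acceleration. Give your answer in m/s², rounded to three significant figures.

787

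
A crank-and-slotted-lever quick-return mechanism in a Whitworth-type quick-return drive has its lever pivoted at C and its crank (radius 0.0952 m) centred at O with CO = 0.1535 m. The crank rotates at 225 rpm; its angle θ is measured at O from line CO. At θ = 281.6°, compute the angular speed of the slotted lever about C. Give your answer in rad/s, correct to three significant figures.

7.34

ω = 23.56 rad/s (from 225 rpm).
Crank pin A relative to C: A = (d + r cosθ, r sinθ); lever angle φ = atan2(r sinθ, d + r cosθ).
Differentiating tanφ: φ̇ = rω(d cosθ + r)/(d² + r² + 2dr cosθ).
d² + r² + 2dr cosθ = |CA|² = 0.0385021 m²;  d cosθ + r = +0.12607 m.
|ω_lever| = |0.0952·23.56·+0.12607| / 0.0385021 = 7.3445 rad/s.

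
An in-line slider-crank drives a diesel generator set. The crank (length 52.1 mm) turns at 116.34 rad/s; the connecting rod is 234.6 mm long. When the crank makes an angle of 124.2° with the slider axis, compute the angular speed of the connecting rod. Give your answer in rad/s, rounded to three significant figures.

14.8

ω = 116.3 rad/s
The rod makes angle φ with the slider axis where L sinφ = r sinθ; differentiating, L cosφ·φ̇ = r ω cosθ.
L cosφ = √(L² − r² sin²θ) = 0.23061 m.
|ω_rod| = r ω |cosθ| / √(L² − r² sin²θ) = 0.0521·116.3·0.56208/0.23061 = 14.774 rad/s.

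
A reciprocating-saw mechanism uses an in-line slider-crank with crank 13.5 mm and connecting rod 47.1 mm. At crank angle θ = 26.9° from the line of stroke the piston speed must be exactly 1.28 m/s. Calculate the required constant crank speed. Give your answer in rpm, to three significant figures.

For an in-line slider-crank, |v_piston| = rω|sinθ|·[1 + r cosθ/√(L² − r² sin²θ)].
With r = 0.0135 m, L = 0.0471 m, θ = 26.9°: the bracketed kinematic factor |dx/dθ| = 0.0076824 m.
ω = v/|dx/dθ| = 1.28/0.0076824 = 166.61 rad/s.
N = 60ω/(2π) = 1591.1 rpm.

1590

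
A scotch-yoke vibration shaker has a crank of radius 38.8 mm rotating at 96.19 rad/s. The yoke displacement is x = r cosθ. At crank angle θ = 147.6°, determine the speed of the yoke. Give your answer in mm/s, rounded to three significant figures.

2000

ω = 96.19 rad/s
x = r cosθ ⇒ ẋ = −rω sinθ.
|v| = rω|sinθ| = 0.0388·96.19·|sin 147.6°| = 1.9998 m/s = 1999.8 mm/s.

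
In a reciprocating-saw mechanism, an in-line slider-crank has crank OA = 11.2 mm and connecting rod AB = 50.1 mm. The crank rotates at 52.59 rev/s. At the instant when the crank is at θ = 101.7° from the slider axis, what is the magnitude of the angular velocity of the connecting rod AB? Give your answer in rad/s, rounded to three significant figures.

ω = 330.4 rad/s (converted from 52.59 rev/s).
The rod makes angle φ with the slider axis where L sinφ = r sinθ; differentiating, L cosφ·φ̇ = r ω cosθ.
L cosφ = √(L² − r² sin²θ) = 0.048885 m.
|ω_rod| = r ω |cosθ| / √(L² − r² sin²θ) = 0.0112·330.4·0.20279/0.048885 = 15.352 rad/s.

15.4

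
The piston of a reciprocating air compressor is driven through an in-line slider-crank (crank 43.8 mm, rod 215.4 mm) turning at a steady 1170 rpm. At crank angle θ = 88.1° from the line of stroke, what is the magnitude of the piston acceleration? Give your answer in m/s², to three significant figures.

ω = 2π·1170/60 = 122.5 rad/s
x(θ) = r cosθ + √(L² − r² sin²θ); with ω constant, a = ω²·d²x/dθ².
d²x/dθ² = −r cosθ − r²(cos2θ)/√u − r⁴ sin²2θ/(4u^{3/2}),  u = L² − r² sin²θ = 0.0444808 m².
Substituting r = 0.0438 m, L = 0.2154 m, θ = 88.1°: d²x/dθ² = +0.0076236 m.
a = ω²·d²x/dθ² = (122.5)²·(+0.0076236) = +114.44 m/s²;  |a| = 114.44 m/s².

114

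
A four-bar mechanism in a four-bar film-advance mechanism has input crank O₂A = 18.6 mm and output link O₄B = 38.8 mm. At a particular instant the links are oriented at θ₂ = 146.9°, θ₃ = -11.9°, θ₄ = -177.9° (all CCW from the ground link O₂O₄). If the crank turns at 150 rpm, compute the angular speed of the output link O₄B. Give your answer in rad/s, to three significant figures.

ω₂ = 15.71 rad/s (from 150 rpm).
Differentiating the loop-closure r₂e^{iθ₂}+r₃e^{iθ₃}=r₁+r₄e^{iθ₄} gives r₂ω₂e^{iθ₂}+r₃ω₃e^{iθ₃}=r₄ω₄e^{iθ₄}.
Eliminating the other unknown: ω₄ = r₂ω₂ sin(θ₂−θ₃) / [r₄ sin(θ₄−θ₃)].
Numerator sine = +0.36162; denominator sine = -0.24192.
Result = 0.0186·15.71·(+0.36162) / (0.0388·(-0.24192)) = -11.256 rad/s; magnitude 11.256 rad/s.

11.3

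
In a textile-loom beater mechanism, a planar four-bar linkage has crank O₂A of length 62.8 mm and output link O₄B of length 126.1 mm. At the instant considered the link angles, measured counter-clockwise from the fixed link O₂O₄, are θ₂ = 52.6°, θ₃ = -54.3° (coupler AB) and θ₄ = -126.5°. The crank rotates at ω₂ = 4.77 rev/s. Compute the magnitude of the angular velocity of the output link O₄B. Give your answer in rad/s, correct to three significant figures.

ω₂ = 29.97 rad/s (from 4.77 rev/s).
Differentiating the loop-closure r₂e^{iθ₂}+r₃e^{iθ₃}=r₁+r₄e^{iθ₄} gives r₂ω₂e^{iθ₂}+r₃ω₃e^{iθ₃}=r₄ω₄e^{iθ₄}.
Eliminating the other unknown: ω₄ = r₂ω₂ sin(θ₂−θ₃) / [r₄ sin(θ₄−θ₃)].
Numerator sine = +0.95681; denominator sine = -0.95213.
Result = 0.0628·29.97·(+0.95681) / (0.1261·(-0.95213)) = -14.999 rad/s; magnitude 14.999 rad/s.

15.0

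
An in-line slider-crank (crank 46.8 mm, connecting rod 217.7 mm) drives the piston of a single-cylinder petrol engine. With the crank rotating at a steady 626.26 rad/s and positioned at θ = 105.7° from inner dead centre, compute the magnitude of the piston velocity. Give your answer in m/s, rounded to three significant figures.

ω = 626.3 rad/s
For an in-line slider-crank, x = r cosθ + √(L² − r² sin²θ), so v = −rω sinθ·[1 + r cosθ/√(L² − r² sin²θ)].
With r = 0.0468 m, L = 0.2177 m, θ = 105.7°: √(L² − r² sin²θ) = 0.21299 m.
v = −0.0468·626.3·0.96269·[1 + 0.0468·-0.27060/0.21299] = -26.538 m/s.
|v| = 26.538 m/s.

26.5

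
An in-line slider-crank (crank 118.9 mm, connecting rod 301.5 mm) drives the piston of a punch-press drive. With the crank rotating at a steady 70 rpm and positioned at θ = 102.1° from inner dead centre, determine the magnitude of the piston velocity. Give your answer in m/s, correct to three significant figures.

0.776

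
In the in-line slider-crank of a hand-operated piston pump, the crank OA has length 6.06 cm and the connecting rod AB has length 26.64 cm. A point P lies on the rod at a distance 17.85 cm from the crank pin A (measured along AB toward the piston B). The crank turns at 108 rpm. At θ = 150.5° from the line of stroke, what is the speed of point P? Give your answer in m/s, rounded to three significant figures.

0.353

ω = 11.31 rad/s.  Crank-pin speed |V_A| = rω = 0.68537 m/s, perpendicular to OA.
Rod angle: sinφ = −(r/L) sinθ ⇒ φ = -6.432°; ω_rod = −rω cosθ/√(L²−r²sin²θ) = +2.2534 rad/s.
V_P = V_A + ω_rod × AP, with AP = 0.1785 m along the rod.
Components: V_Px = −rω sinθ − a·ω_rod·sinφ = -0.29244 m/s;  V_Py = rω cosθ + a·ω_rod·cosφ = -0.19682 m/s.
|V_P| = √(V_Px² + V_Py²) = 0.3525 m/s.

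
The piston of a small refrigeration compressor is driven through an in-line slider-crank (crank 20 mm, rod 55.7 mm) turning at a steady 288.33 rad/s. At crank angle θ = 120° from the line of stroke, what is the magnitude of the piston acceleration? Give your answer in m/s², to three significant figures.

ω = 288.3 rad/s
x(θ) = r cosθ + √(L² − r² sin²θ); with ω constant, a = ω²·d²x/dθ².
d²x/dθ² = −r cosθ − r²(cos2θ)/√u − r⁴ sin²2θ/(4u^{3/2}),  u = L² − r² sin²θ = 0.00280249 m².
Substituting r = 0.02 m, L = 0.0557 m, θ = 120°: d²x/dθ² = +0.013576 m.
a = ω²·d²x/dθ² = (288.3)²·(+0.013576) = +1128.6 m/s²;  |a| = 1128.6 m/s².

1130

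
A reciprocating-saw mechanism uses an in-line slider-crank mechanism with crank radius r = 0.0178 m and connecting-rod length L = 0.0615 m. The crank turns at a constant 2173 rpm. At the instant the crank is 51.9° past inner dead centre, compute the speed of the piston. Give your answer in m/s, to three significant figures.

ω = 2π·2173/60 = 227.6 rad/s
For an in-line slider-crank, x = r cosθ + √(L² − r² sin²θ), so v = −rω sinθ·[1 + r cosθ/√(L² − r² sin²θ)].
With r = 0.0178 m, L = 0.0615 m, θ = 51.9°: √(L² − r² sin²θ) = 0.059884 m.
v = −0.0178·227.6·0.78694·[1 + 0.0178·0.61704/0.059884] = -3.7721 m/s.
|v| = 3.7721 m/s.

3.77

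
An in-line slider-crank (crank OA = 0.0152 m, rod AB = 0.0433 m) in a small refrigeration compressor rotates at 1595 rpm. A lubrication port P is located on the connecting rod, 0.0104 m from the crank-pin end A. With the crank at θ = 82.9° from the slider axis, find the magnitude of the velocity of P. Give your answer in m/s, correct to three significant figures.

2.56

ω = 167 rad/s.  Crank-pin speed |V_A| = rω = 2.5388 m/s, perpendicular to OA.
Rod angle: sinφ = −(r/L) sinθ ⇒ φ = -20.386°; ω_rod = −rω cosθ/√(L²−r²sin²θ) = -7.7314 rad/s.
V_P = V_A + ω_rod × AP, with AP = 0.0104 m along the rod.
Components: V_Px = −rω sinθ − a·ω_rod·sinφ = -2.5474 m/s;  V_Py = rω cosθ + a·ω_rod·cosφ = +0.23843 m/s.
|V_P| = √(V_Px² + V_Py²) = 2.5585 m/s.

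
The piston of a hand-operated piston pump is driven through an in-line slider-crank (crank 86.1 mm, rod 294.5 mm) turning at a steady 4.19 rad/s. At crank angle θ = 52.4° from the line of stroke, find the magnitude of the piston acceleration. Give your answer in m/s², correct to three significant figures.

ω = 4.19 rad/s
x(θ) = r cosθ + √(L² − r² sin²θ); with ω constant, a = ω²·d²x/dθ².
d²x/dθ² = −r cosθ − r²(cos2θ)/√u − r⁴ sin²2θ/(4u^{3/2}),  u = L² − r² sin²θ = 0.0820768 m².
Substituting r = 0.0861 m, L = 0.2945 m, θ = 52.4°: d²x/dθ² = -0.04647 m.
a = ω²·d²x/dθ² = (4.19)²·(-0.04647) = -0.81583 m/s²;  |a| = 0.81583 m/s².

0.816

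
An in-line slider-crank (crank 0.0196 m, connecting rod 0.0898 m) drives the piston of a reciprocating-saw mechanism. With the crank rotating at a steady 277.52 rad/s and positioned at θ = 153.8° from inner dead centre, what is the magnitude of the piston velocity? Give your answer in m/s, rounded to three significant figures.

1.93

ω = 277.5 rad/s
For an in-line slider-crank, x = r cosθ + √(L² − r² sin²θ), so v = −rω sinθ·[1 + r cosθ/√(L² − r² sin²θ)].
With r = 0.0196 m, L = 0.0898 m, θ = 153.8°: √(L² − r² sin²θ) = 0.089382 m.
v = −0.0196·277.5·0.44151·[1 + 0.0196·-0.89726/0.089382] = -1.929 m/s.
|v| = 1.929 m/s.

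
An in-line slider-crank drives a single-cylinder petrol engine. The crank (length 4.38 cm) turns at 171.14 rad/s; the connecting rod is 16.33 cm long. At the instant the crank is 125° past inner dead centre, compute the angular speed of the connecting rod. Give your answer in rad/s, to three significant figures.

ω = 171.1 rad/s
The rod makes angle φ with the slider axis where L sinφ = r sinθ; differentiating, L cosφ·φ̇ = r ω cosθ.
L cosφ = √(L² − r² sin²θ) = 0.15931 m.
|ω_rod| = r ω |cosθ| / √(L² − r² sin²θ) = 0.0438·171.1·0.57358/0.15931 = 26.988 rad/s.

27.0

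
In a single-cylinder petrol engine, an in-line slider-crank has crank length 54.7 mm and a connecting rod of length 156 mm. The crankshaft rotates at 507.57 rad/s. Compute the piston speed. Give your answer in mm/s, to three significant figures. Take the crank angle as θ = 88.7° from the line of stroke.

28000

ω = 507.6 rad/s
For an in-line slider-crank, x = r cosθ + √(L² − r² sin²θ), so v = −rω sinθ·[1 + r cosθ/√(L² − r² sin²θ)].
With r = 0.0547 m, L = 0.156 m, θ = 88.7°: √(L² − r² sin²θ) = 0.1461 m.
v = −0.0547·507.6·0.99974·[1 + 0.0547·0.02269/0.1461] = -27.993 m/s.
|v| = 27.993 m/s = 27993 mm/s.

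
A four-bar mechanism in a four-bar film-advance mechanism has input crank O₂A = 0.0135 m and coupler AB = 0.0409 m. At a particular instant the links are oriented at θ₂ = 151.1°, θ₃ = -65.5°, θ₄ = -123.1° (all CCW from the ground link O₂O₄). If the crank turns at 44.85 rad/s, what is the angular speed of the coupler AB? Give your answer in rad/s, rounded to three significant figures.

17.5

ω₂ = 44.85 rad/s
Differentiating the loop-closure r₂e^{iθ₂}+r₃e^{iθ₃}=r₁+r₄e^{iθ₄} gives r₂ω₂e^{iθ₂}+r₃ω₃e^{iθ₃}=r₄ω₄e^{iθ₄}.
Eliminating the other unknown: ω₃ = r₂ω₂ sin(θ₄−θ₂) / [r₃ sin(θ₃−θ₄)].
Numerator sine = +0.99731; denominator sine = +0.84433.
Result = 0.0135·44.85·(+0.99731) / (0.0409·(+0.84433)) = +17.486 rad/s; magnitude 17.486 rad/s.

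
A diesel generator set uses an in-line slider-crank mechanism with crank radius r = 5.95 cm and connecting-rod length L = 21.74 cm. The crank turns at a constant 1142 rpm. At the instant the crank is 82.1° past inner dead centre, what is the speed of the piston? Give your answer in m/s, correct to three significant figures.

7.32

ω = 2π·1142/60 = 119.6 rad/s
For an in-line slider-crank, x = r cosθ + √(L² − r² sin²θ), so v = −rω sinθ·[1 + r cosθ/√(L² − r² sin²θ)].
With r = 0.0595 m, L = 0.2174 m, θ = 82.1°: √(L² − r² sin²θ) = 0.20926 m.
v = −0.0595·119.6·0.99051·[1 + 0.0595·0.13744/0.20926] = -7.3235 m/s.
|v| = 7.3235 m/s.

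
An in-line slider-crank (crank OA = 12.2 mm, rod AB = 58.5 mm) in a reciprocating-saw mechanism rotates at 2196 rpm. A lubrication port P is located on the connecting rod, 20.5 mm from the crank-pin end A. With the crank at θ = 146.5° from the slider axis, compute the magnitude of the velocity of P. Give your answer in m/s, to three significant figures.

ω = 230 rad/s.  Crank-pin speed |V_A| = rω = 2.8056 m/s, perpendicular to OA.
Rod angle: sinφ = −(r/L) sinθ ⇒ φ = -6.610°; ω_rod = −rω cosθ/√(L²−r²sin²θ) = +40.259 rad/s.
V_P = V_A + ω_rod × AP, with AP = 0.0205 m along the rod.
Components: V_Px = −rω sinθ − a·ω_rod·sinφ = -1.4535 m/s;  V_Py = rω cosθ + a·ω_rod·cosφ = -1.5197 m/s.
|V_P| = √(V_Px² + V_Py²) = 2.1029 m/s.

2.10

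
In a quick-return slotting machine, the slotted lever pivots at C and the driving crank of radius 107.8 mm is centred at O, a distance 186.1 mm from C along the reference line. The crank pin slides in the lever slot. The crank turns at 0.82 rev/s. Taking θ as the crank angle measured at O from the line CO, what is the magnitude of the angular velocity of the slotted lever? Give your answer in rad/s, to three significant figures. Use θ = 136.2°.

ω = 5.152 rad/s (from 0.82 rev/s).
Crank pin A relative to C: A = (d + r cosθ, r sinθ); lever angle φ = atan2(r sinθ, d + r cosθ).
Differentiating tanφ: φ̇ = rω(d cosθ + r)/(d² + r² + 2dr cosθ).
d² + r² + 2dr cosθ = |CA|² = 0.0172947 m²;  d cosθ + r = -0.02652 m.
|ω_lever| = |0.1078·5.152·-0.02652| / 0.0172947 = 0.85166 rad/s.

0.852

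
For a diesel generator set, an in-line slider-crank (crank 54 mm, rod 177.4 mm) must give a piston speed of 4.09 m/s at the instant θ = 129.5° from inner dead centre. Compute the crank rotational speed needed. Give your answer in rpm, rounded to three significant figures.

For an in-line slider-crank, |v_piston| = rω|sinθ|·[1 + r cosθ/√(L² − r² sin²θ)].
With r = 0.054 m, L = 0.1774 m, θ = 129.5°: the bracketed kinematic factor |dx/dθ| = 0.033368 m.
ω = v/|dx/dθ| = 4.09/0.033368 = 122.57 rad/s.
N = 60ω/(2π) = 1170.5 rpm.

1170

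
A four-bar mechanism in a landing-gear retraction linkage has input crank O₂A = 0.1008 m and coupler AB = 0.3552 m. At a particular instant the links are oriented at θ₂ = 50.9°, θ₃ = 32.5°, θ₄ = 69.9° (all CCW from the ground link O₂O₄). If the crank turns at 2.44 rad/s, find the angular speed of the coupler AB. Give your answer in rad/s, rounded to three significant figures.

ω₂ = 2.44 rad/s
Differentiating the loop-closure r₂e^{iθ₂}+r₃e^{iθ₃}=r₁+r₄e^{iθ₄} gives r₂ω₂e^{iθ₂}+r₃ω₃e^{iθ₃}=r₄ω₄e^{iθ₄}.
Eliminating the other unknown: ω₃ = r₂ω₂ sin(θ₄−θ₂) / [r₃ sin(θ₃−θ₄)].
Numerator sine = +0.32557; denominator sine = -0.60738.
Result = 0.1008·2.44·(+0.32557) / (0.3552·(-0.60738)) = -0.37116 rad/s; magnitude 0.37116 rad/s.

0.371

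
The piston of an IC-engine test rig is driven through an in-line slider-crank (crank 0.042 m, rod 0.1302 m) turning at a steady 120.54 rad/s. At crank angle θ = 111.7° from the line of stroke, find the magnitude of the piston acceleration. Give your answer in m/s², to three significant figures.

373

ω = 120.5 rad/s
x(θ) = r cosθ + √(L² − r² sin²θ); with ω constant, a = ω²·d²x/dθ².
d²x/dθ² = −r cosθ − r²(cos2θ)/√u − r⁴ sin²2θ/(4u^{3/2}),  u = L² − r² sin²θ = 0.0154292 m².
Substituting r = 0.042 m, L = 0.1302 m, θ = 111.7°: d²x/dθ² = +0.025656 m.
a = ω²·d²x/dθ² = (120.5)²·(+0.025656) = +372.78 m/s²;  |a| = 372.78 m/s².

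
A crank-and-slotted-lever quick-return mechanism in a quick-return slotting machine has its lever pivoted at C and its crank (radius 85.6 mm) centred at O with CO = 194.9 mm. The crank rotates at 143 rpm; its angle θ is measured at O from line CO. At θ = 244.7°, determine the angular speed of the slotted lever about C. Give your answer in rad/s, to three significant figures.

ω = 14.97 rad/s (from 143 rpm).
Crank pin A relative to C: A = (d + r cosθ, r sinθ); lever angle φ = atan2(r sinθ, d + r cosθ).
Differentiating tanφ: φ̇ = rω(d cosθ + r)/(d² + r² + 2dr cosθ).
d² + r² + 2dr cosθ = |CA|² = 0.0310538 m²;  d cosθ + r = +0.002308 m.
|ω_lever| = |0.0856·14.97·+0.002308| / 0.0310538 = 0.095269 rad/s.

0.0953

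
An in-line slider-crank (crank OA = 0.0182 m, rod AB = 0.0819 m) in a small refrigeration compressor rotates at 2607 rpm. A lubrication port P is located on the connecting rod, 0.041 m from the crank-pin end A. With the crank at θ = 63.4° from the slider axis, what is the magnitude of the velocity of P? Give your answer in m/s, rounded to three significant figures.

ω = 273 rad/s.  Crank-pin speed |V_A| = rω = 4.9687 m/s, perpendicular to OA.
Rod angle: sinφ = −(r/L) sinθ ⇒ φ = -11.461°; ω_rod = −rω cosθ/√(L²−r²sin²θ) = -27.717 rad/s.
V_P = V_A + ω_rod × AP, with AP = 0.041 m along the rod.
Components: V_Px = −rω sinθ − a·ω_rod·sinφ = -4.6686 m/s;  V_Py = rω cosθ + a·ω_rod·cosφ = +1.111 m/s.
|V_P| = √(V_Px² + V_Py²) = 4.799 m/s.

4.80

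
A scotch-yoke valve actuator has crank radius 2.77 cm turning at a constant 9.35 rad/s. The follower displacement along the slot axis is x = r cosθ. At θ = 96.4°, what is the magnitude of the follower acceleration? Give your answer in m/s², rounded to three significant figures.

0.270

ω = 9.35 rad/s
x = r cosθ ⇒ ẍ = −rω² cosθ (ω constant).
|a| = rω²|cosθ| = 0.0277·(9.35)²·|cos 96.4°| = 0.26993 m/s².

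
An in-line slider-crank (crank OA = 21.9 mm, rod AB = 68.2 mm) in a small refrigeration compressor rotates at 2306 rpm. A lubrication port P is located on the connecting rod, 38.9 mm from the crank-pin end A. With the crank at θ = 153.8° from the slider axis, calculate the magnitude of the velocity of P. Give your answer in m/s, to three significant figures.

ω = 241.5 rad/s.  Crank-pin speed |V_A| = rω = 5.2885 m/s, perpendicular to OA.
Rod angle: sinφ = −(r/L) sinθ ⇒ φ = -8.151°; ω_rod = −rω cosθ/√(L²−r²sin²θ) = +70.287 rad/s.
V_P = V_A + ω_rod × AP, with AP = 0.0389 m along the rod.
Components: V_Px = −rω sinθ − a·ω_rod·sinφ = -1.9473 m/s;  V_Py = rω cosθ + a·ω_rod·cosφ = -2.0386 m/s.
|V_P| = √(V_Px² + V_Py²) = 2.8192 m/s.

2.82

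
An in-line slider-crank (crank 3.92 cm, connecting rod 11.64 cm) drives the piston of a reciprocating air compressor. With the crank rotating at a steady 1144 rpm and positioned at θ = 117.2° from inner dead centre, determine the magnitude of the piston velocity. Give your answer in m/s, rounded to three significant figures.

ω = 2π·1144/60 = 119.8 rad/s
For an in-line slider-crank, x = r cosθ + √(L² − r² sin²θ), so v = −rω sinθ·[1 + r cosθ/√(L² − r² sin²θ)].
With r = 0.0392 m, L = 0.1164 m, θ = 117.2°: √(L² − r² sin²θ) = 0.11106 m.
v = −0.0392·119.8·0.88942·[1 + 0.0392·-0.45710/0.11106] = -3.5029 m/s.
|v| = 3.5029 m/s.

3.50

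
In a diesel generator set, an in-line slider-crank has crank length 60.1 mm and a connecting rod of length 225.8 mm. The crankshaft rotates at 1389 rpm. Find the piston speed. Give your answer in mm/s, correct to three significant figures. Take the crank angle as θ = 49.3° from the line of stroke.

7800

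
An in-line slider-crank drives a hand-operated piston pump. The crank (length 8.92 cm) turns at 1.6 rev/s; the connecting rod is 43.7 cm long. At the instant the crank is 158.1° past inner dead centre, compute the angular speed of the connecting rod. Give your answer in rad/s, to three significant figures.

1.91

ω = 10.05 rad/s (converted from 1.6 rev/s).
The rod makes angle φ with the slider axis where L sinφ = r sinθ; differentiating, L cosφ·φ̇ = r ω cosθ.
L cosφ = √(L² − r² sin²θ) = 0.43573 m.
|ω_rod| = r ω |cosθ| / √(L² − r² sin²θ) = 0.0892·10.05·0.92784/0.43573 = 1.9095 rad/s.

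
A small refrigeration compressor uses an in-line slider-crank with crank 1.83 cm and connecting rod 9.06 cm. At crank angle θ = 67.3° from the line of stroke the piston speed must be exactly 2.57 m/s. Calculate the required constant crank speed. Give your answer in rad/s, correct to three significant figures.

For an in-line slider-crank, |v_piston| = rω|sinθ|·[1 + r cosθ/√(L² − r² sin²θ)].
With r = 0.0183 m, L = 0.0906 m, θ = 67.3°: the bracketed kinematic factor |dx/dθ| = 0.018222 m.
ω = v/|dx/dθ| = 2.57/0.018222 = 141.04 rad/s.

141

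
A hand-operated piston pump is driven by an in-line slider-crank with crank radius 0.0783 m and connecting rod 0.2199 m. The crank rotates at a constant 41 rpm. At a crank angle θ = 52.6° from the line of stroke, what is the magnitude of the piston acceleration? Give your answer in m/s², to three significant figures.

0.753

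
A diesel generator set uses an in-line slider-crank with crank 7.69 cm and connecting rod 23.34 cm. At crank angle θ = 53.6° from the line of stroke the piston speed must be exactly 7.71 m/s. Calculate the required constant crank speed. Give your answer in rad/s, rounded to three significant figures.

104

For an in-line slider-crank, |v_piston| = rω|sinθ|·[1 + r cosθ/√(L² − r² sin²θ)].
With r = 0.0769 m, L = 0.2334 m, θ = 53.6°: the bracketed kinematic factor |dx/dθ| = 0.074448 m.
ω = v/|dx/dθ| = 7.71/0.074448 = 103.56 rad/s.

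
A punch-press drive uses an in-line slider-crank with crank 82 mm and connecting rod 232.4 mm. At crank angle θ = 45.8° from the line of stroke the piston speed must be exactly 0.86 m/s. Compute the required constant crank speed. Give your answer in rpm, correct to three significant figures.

111

For an in-line slider-crank, |v_piston| = rω|sinθ|·[1 + r cosθ/√(L² − r² sin²θ)].
With r = 0.082 m, L = 0.2324 m, θ = 45.8°: the bracketed kinematic factor |dx/dθ| = 0.073734 m.
ω = v/|dx/dθ| = 0.86/0.073734 = 11.664 rad/s.
N = 60ω/(2π) = 111.38 rpm.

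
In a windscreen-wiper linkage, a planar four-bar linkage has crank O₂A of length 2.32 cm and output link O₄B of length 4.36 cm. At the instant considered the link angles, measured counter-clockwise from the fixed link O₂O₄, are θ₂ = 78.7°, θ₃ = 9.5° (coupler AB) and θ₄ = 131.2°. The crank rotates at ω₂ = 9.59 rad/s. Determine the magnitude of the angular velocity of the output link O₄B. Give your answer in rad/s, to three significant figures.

5.61

ω₂ = 9.59 rad/s
Differentiating the loop-closure r₂e^{iθ₂}+r₃e^{iθ₃}=r₁+r₄e^{iθ₄} gives r₂ω₂e^{iθ₂}+r₃ω₃e^{iθ₃}=r₄ω₄e^{iθ₄}.
Eliminating the other unknown: ω₄ = r₂ω₂ sin(θ₂−θ₃) / [r₄ sin(θ₄−θ₃)].
Numerator sine = +0.93483; denominator sine = +0.85081.
Result = 0.0232·9.59·(+0.93483) / (0.0436·(+0.85081)) = +5.6068 rad/s; magnitude 5.6068 rad/s.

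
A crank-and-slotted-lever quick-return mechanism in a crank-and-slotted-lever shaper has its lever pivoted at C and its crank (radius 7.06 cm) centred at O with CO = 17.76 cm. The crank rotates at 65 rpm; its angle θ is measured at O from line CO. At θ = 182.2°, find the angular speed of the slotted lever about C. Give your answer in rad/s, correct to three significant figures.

ω = 6.807 rad/s (from 65 rpm).
Crank pin A relative to C: A = (d + r cosθ, r sinθ); lever angle φ = atan2(r sinθ, d + r cosθ).
Differentiating tanφ: φ̇ = rω(d cosθ + r)/(d² + r² + 2dr cosθ).
d² + r² + 2dr cosθ = |CA|² = 0.0114675 m²;  d cosθ + r = -0.10687 m.
|ω_lever| = |0.0706·6.807·-0.10687| / 0.0114675 = 4.4785 rad/s.

4.48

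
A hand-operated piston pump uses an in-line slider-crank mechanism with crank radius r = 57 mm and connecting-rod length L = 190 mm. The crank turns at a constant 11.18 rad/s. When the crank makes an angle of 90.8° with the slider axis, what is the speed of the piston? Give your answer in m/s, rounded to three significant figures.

ω = 11.18 rad/s
For an in-line slider-crank, x = r cosθ + √(L² − r² sin²θ), so v = −rω sinθ·[1 + r cosθ/√(L² − r² sin²θ)].
With r = 0.057 m, L = 0.19 m, θ = 90.8°: √(L² − r² sin²θ) = 0.18125 m.
v = −0.057·11.18·0.99990·[1 + 0.057·-0.01396/0.18125] = -0.6344 m/s.
|v| = 0.6344 m/s.

0.634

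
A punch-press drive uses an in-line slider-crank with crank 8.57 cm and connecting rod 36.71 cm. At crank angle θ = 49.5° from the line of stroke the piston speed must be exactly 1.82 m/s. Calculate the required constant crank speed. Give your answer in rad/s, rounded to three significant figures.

For an in-line slider-crank, |v_piston| = rω|sinθ|·[1 + r cosθ/√(L² − r² sin²θ)].
With r = 0.0857 m, L = 0.3671 m, θ = 49.5°: the bracketed kinematic factor |dx/dθ| = 0.075206 m.
ω = v/|dx/dθ| = 1.82/0.075206 = 24.2 rad/s.

24.2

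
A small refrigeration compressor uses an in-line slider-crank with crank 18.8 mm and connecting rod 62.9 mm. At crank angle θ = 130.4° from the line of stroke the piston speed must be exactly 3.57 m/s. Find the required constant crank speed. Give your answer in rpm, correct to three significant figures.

For an in-line slider-crank, |v_piston| = rω|sinθ|·[1 + r cosθ/√(L² − r² sin²θ)].
With r = 0.0188 m, L = 0.0629 m, θ = 130.4°: the bracketed kinematic factor |dx/dθ| = 0.011469 m.
ω = v/|dx/dθ| = 3.57/0.011469 = 311.28 rad/s.
N = 60ω/(2π) = 2972.5 rpm.

2970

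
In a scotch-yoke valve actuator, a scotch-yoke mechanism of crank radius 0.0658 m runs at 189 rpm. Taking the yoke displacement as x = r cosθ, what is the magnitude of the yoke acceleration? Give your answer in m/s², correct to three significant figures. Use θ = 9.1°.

ω = 19.79 rad/s (from 189 rpm).
x = r cosθ ⇒ ẍ = −rω² cosθ (ω constant).
|a| = rω²|cosθ| = 0.0658·(19.79)²·|cos 9.1°| = 25.451 m/s².

25.5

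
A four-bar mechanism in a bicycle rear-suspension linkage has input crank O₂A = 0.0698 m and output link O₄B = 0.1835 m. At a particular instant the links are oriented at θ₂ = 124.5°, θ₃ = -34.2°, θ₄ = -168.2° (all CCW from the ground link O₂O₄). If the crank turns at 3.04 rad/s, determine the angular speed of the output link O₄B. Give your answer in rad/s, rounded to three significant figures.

0.584

ω₂ = 3.04 rad/s
Differentiating the loop-closure r₂e^{iθ₂}+r₃e^{iθ₃}=r₁+r₄e^{iθ₄} gives r₂ω₂e^{iθ₂}+r₃ω₃e^{iθ₃}=r₄ω₄e^{iθ₄}.
Eliminating the other unknown: ω₄ = r₂ω₂ sin(θ₂−θ₃) / [r₄ sin(θ₄−θ₃)].
Numerator sine = +0.36325; denominator sine = -0.71934.
Result = 0.0698·3.04·(+0.36325) / (0.1835·(-0.71934)) = -0.58394 rad/s; magnitude 0.58394 rad/s.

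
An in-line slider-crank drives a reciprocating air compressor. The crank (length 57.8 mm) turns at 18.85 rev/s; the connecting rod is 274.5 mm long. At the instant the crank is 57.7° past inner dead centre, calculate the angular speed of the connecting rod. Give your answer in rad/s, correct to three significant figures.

13.5

ω = 118.4 rad/s (converted from 18.85 rev/s).
The rod makes angle φ with the slider axis where L sinφ = r sinθ; differentiating, L cosφ·φ̇ = r ω cosθ.
L cosφ = √(L² − r² sin²θ) = 0.27012 m.
|ω_rod| = r ω |cosθ| / √(L² − r² sin²θ) = 0.0578·118.4·0.53435/0.27012 = 13.542 rad/s.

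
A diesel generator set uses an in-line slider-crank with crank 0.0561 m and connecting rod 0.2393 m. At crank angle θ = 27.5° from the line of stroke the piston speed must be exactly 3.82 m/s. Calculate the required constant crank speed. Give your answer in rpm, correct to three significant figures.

For an in-line slider-crank, |v_piston| = rω|sinθ|·[1 + r cosθ/√(L² − r² sin²θ)].
With r = 0.0561 m, L = 0.2393 m, θ = 27.5°: the bracketed kinematic factor |dx/dθ| = 0.031323 m.
ω = v/|dx/dθ| = 3.82/0.031323 = 121.96 rad/s.
N = 60ω/(2π) = 1164.6 rpm.

1160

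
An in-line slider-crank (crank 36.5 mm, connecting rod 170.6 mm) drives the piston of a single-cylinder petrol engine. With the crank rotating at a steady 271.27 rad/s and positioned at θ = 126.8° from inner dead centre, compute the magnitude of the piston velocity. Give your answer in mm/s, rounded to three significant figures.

ω = 271.3 rad/s
For an in-line slider-crank, x = r cosθ + √(L² − r² sin²θ), so v = −rω sinθ·[1 + r cosθ/√(L² − r² sin²θ)].
With r = 0.0365 m, L = 0.1706 m, θ = 126.8°: √(L² − r² sin²θ) = 0.16808 m.
v = −0.0365·271.3·0.80073·[1 + 0.0365·-0.59902/0.16808] = -6.897 m/s.
|v| = 6.897 m/s = 6897 mm/s.

6900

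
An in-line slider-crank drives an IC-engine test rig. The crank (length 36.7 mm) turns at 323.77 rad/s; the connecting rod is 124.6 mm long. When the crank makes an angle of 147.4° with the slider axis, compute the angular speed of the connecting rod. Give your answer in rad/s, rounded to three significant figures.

81.4

ω = 323.8 rad/s
The rod makes angle φ with the slider axis where L sinφ = r sinθ; differentiating, L cosφ·φ̇ = r ω cosθ.
L cosφ = √(L² − r² sin²θ) = 0.12302 m.
|ω_rod| = r ω |cosθ| / √(L² − r² sin²θ) = 0.0367·323.8·0.84245/0.12302 = 81.371 rad/s.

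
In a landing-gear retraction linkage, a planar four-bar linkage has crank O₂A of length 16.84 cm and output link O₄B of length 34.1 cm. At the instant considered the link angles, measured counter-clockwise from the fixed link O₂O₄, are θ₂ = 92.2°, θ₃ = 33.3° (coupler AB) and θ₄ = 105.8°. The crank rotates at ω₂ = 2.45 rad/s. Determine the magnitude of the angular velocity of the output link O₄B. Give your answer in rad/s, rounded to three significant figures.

ω₂ = 2.45 rad/s
Differentiating the loop-closure r₂e^{iθ₂}+r₃e^{iθ₃}=r₁+r₄e^{iθ₄} gives r₂ω₂e^{iθ₂}+r₃ω₃e^{iθ₃}=r₄ω₄e^{iθ₄}.
Eliminating the other unknown: ω₄ = r₂ω₂ sin(θ₂−θ₃) / [r₄ sin(θ₄−θ₃)].
Numerator sine = +0.85627; denominator sine = +0.95372.
Result = 0.1684·2.45·(+0.85627) / (0.341·(+0.95372)) = +1.0863 rad/s; magnitude 1.0863 rad/s.

1.09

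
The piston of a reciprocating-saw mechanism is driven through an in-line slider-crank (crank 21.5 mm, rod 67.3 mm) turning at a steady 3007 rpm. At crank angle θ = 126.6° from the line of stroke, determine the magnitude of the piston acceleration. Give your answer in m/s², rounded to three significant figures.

ω = 2π·3007/60 = 314.9 rad/s
x(θ) = r cosθ + √(L² − r² sin²θ); with ω constant, a = ω²·d²x/dθ².
d²x/dθ² = −r cosθ − r²(cos2θ)/√u − r⁴ sin²2θ/(4u^{3/2}),  u = L² − r² sin²θ = 0.00423136 m².
Substituting r = 0.0215 m, L = 0.0673 m, θ = 126.6°: d²x/dθ² = +0.014695 m.
a = ω²·d²x/dθ² = (314.9)²·(+0.014695) = +1457.1 m/s²;  |a| = 1457.1 m/s².

1460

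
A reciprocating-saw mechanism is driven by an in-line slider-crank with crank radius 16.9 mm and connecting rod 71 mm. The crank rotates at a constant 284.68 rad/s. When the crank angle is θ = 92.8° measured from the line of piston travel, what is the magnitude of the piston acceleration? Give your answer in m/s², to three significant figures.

401

ω = 284.7 rad/s
x(θ) = r cosθ + √(L² − r² sin²θ); with ω constant, a = ω²·d²x/dθ².
d²x/dθ² = −r cosθ − r²(cos2θ)/√u − r⁴ sin²2θ/(4u^{3/2}),  u = L² − r² sin²θ = 0.00475607 m².
Substituting r = 0.0169 m, L = 0.071 m, θ = 92.8°: d²x/dθ² = +0.0049466 m.
a = ω²·d²x/dθ² = (284.7)²·(+0.0049466) = +400.89 m/s²;  |a| = 400.89 m/s².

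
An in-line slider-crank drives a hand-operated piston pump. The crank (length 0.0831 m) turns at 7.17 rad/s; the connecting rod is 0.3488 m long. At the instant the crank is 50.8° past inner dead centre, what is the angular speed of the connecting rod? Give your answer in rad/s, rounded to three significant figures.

ω = 7.17 rad/s
The rod makes angle φ with the slider axis where L sinφ = r sinθ; differentiating, L cosφ·φ̇ = r ω cosθ.
L cosφ = √(L² − r² sin²θ) = 0.3428 m.
|ω_rod| = r ω |cosθ| / √(L² − r² sin²θ) = 0.0831·7.17·0.63203/0.3428 = 1.0985 rad/s.

1.10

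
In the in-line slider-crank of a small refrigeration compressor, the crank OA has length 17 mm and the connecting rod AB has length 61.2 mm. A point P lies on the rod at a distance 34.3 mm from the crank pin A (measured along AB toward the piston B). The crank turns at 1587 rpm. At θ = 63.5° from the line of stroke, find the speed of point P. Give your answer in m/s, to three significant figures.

2.77

ω = 166.2 rad/s.  Crank-pin speed |V_A| = rω = 2.8252 m/s, perpendicular to OA.
Rod angle: sinφ = −(r/L) sinθ ⇒ φ = -14.394°; ω_rod = −rω cosθ/√(L²−r²sin²θ) = -21.266 rad/s.
V_P = V_A + ω_rod × AP, with AP = 0.0343 m along the rod.
Components: V_Px = −rω sinθ − a·ω_rod·sinφ = -2.7097 m/s;  V_Py = rω cosθ + a·ω_rod·cosφ = +0.55409 m/s.
|V_P| = √(V_Px² + V_Py²) = 2.7658 m/s.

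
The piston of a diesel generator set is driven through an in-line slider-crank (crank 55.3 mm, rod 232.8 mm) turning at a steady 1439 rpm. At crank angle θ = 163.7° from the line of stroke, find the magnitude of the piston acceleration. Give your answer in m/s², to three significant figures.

952

ω = 2π·1439/60 = 150.7 rad/s
x(θ) = r cosθ + √(L² − r² sin²θ); with ω constant, a = ω²·d²x/dθ².
d²x/dθ² = −r cosθ − r²(cos2θ)/√u − r⁴ sin²2θ/(4u^{3/2}),  u = L² − r² sin²θ = 0.0539549 m².
Substituting r = 0.0553 m, L = 0.2328 m, θ = 163.7°: d²x/dθ² = +0.041932 m.
a = ω²·d²x/dθ² = (150.7)²·(+0.041932) = +952.19 m/s²;  |a| = 952.19 m/s².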